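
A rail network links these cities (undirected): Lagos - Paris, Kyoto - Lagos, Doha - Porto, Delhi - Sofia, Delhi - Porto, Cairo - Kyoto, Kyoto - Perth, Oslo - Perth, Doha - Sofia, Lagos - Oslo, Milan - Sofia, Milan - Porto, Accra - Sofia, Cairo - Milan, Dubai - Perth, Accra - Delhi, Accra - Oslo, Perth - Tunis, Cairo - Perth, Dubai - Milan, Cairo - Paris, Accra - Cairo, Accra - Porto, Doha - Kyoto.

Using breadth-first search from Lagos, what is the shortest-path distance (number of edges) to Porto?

Level 0: Lagos
Level 1: Kyoto, Oslo, Paris
Level 2: Accra, Cairo, Doha, Perth
Level 3: Delhi, Dubai, Milan, Porto, Sofia, Tunis
Porto first appears at level 3.

3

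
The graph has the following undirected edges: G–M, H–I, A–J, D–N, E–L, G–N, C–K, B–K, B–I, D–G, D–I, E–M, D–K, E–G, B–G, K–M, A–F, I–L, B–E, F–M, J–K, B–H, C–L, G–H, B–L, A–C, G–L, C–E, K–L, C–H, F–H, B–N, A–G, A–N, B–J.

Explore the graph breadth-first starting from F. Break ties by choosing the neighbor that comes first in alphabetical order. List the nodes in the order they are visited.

F A H M C G J N B I E K L D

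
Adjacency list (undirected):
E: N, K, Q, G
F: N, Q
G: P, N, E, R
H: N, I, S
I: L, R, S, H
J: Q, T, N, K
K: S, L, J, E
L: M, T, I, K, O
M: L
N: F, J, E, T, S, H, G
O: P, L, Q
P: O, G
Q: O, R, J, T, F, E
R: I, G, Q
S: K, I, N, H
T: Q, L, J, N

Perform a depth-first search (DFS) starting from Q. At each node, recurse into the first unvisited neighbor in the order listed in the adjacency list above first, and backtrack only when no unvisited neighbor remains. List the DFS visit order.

Q → O → P → G → N → F → J → T → L → M → I → R → S → K → E → H

Visit Q
Q → O
O → P
P → G
G → N
N → F
N → J
J → T
T → L
L → M
L → I
I → R
I → S
S → K
K → E
S → H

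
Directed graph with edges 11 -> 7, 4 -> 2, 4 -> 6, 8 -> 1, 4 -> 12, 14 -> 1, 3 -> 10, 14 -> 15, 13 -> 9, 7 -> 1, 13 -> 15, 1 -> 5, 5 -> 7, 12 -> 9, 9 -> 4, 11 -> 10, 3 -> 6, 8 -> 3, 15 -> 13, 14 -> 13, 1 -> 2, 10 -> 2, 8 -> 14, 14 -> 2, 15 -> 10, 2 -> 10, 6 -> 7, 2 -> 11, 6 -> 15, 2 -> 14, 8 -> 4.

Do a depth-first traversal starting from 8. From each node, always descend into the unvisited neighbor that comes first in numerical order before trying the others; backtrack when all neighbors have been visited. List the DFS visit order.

8 → 1 → 2 → 10 → 11 → 7 → 14 → 13 → 9 → 4 → 6 → 15 → 12 → 5 → 3

Visit 8
8 → 1
1 → 2
2 → 10
2 → 11
11 → 7
2 → 14
14 → 13
13 → 9
9 → 4
4 → 6
6 → 15
4 → 12
1 → 5
8 → 3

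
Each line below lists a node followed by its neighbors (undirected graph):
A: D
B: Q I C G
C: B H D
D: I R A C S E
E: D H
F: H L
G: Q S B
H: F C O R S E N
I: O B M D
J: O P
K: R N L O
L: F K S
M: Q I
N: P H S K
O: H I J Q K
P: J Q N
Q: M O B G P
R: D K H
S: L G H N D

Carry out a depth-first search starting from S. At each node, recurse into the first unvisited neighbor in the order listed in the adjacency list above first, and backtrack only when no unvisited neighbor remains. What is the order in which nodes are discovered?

S, L, F, H, C, B, Q, M, I, O, J, P, N, K, R, D, A, E, G

Visit S
S → L
L → F
F → H
H → C
C → B
B → Q
Q → M
M → I
I → O
O → J
J → P
P → N
N → K
K → R
R → D
D → A
D → E
Q → G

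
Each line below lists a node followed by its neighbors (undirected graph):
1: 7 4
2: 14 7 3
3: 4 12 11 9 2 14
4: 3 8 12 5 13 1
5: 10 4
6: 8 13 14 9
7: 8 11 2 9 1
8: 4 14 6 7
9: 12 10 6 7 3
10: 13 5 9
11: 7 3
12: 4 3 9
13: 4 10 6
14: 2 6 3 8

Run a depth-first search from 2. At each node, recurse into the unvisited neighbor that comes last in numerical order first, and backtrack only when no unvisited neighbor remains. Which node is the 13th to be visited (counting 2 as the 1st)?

5

Visit 2
2 → 14
14 → 8
8 → 7
7 → 11
11 → 3
3 → 12
12 → 9
9 → 10
10 → 13
13 → 6
13 → 4
4 → 5
4 → 1

Visit order: 2, 14, 8, 7, 11, 3, 12, 9, 10, 13, 6, 4, 5, 1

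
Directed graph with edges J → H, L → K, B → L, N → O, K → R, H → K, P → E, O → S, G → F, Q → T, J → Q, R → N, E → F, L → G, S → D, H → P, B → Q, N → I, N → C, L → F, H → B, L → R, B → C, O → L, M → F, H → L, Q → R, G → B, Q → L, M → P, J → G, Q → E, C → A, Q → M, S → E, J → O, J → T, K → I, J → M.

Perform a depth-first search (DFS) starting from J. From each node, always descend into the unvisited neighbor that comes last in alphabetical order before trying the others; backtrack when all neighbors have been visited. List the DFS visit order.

J, T, Q, R, N, O, S, E, F, D, L, K, I, G, B, C, A, M, P, H

Visit J
J → T
J → Q
Q → R
R → N
N → O
O → S
S → E
E → F
S → D
O → L
L → K
K → I
L → G
G → B
B → C
C → A
Q → M
M → P
J → H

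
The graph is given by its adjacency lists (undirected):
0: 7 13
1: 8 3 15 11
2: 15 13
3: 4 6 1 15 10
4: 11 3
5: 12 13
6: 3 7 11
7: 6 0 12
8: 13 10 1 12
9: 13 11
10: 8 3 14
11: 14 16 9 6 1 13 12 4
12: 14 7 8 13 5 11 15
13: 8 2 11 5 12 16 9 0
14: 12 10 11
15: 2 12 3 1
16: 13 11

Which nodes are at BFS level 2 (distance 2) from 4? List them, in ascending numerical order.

Level 0: 4
Level 1: 3, 11
Level 2: 1, 6, 9, 10, 12, 13, 14, 15, 16
Level 3: 0, 2, 5, 7, 8

1, 6, 9, 10, 12, 13, 14, 15, 16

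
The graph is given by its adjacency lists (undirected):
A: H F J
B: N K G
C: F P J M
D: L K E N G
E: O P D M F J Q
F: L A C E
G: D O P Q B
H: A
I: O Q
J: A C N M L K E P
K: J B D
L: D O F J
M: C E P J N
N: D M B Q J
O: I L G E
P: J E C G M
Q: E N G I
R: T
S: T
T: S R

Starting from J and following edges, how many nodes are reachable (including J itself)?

17

BFS from J visits: J, A, C, N, M, L, K, E, P, H, F, D, B, Q, O, G, I
Reachable nodes: 17 of 20 total.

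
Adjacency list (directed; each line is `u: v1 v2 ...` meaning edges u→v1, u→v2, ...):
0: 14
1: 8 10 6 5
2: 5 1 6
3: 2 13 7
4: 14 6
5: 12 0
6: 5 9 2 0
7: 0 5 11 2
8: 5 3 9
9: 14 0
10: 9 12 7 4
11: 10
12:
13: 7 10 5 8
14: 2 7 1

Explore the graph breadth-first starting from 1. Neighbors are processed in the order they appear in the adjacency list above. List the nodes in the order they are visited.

Visit 1; enqueue 8, 10, 6, 5 → queue [8, 10, 6, 5]
Visit 8; enqueue 3, 9 → queue [10, 6, 5, 3, 9]
Visit 10; enqueue 12, 7, 4 → queue [6, 5, 3, 9, 12, 7, 4]
Visit 6; enqueue 2, 0 → queue [5, 3, 9, 12, 7, 4, 2, 0]
Visit 5 → queue [3, 9, 12, 7, 4, 2, 0]
Visit 3; enqueue 13 → queue [9, 12, 7, 4, 2, 0, 13]
Visit 9; enqueue 14 → queue [12, 7, 4, 2, 0, 13, 14]
Visit 12 → queue [7, 4, 2, 0, 13, 14]
Visit 7; enqueue 11 → queue [4, 2, 0, 13, 14, 11]
Visit 4 → queue [2, 0, 13, 14, 11]
Visit 2 → queue [0, 13, 14, 11]
Visit 0 → queue [13, 14, 11]
Visit 13 → queue [14, 11]
Visit 14 → queue [11]
Visit 11 → queue []

1 8 10 6 5 3 9 12 7 4 2 0 13 14 11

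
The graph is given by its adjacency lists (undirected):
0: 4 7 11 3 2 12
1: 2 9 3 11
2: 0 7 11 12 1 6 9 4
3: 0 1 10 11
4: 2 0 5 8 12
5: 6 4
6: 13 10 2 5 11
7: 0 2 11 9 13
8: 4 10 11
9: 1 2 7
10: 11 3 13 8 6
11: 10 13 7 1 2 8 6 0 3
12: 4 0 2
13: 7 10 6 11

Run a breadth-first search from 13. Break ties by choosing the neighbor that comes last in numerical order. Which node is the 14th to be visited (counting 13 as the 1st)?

12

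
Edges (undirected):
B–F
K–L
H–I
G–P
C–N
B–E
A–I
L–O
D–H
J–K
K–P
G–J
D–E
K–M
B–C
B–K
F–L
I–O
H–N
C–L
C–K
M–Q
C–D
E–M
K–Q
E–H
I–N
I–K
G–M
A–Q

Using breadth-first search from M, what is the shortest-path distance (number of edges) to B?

Level 0: M
Level 1: E, G, K, Q
Level 2: A, B, C, D, H, I, J, L, P
Level 3: F, N, O
B first appears at level 2.

2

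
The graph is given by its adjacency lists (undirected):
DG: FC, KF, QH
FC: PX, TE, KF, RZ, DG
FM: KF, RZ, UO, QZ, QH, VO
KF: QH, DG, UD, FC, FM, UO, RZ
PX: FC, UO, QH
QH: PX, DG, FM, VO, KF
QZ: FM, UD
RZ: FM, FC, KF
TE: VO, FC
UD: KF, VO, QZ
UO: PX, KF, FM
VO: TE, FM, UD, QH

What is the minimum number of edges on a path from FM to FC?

Level 0: FM
Level 1: KF, QH, QZ, RZ, UO, VO
Level 2: DG, FC, PX, TE, UD
FC first appears at level 2.

2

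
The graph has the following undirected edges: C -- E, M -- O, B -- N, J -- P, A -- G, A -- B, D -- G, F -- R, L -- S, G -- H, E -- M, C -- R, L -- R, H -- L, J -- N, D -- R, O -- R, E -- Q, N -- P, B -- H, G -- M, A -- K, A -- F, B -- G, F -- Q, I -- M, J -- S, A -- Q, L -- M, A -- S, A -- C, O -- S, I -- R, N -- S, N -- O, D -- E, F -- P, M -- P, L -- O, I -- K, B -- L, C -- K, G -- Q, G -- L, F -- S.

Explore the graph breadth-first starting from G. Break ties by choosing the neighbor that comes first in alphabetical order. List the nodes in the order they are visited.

G → A → B → D → H → L → M → Q → C → F → K → S → N → E → R → O → I → P → J

Visit G; enqueue A, B, D, H, L, M, Q → queue [A, B, D, H, L, M, Q]
Visit A; enqueue C, F, K, S → queue [B, D, H, L, M, Q, C, F, K, S]
Visit B; enqueue N → queue [D, H, L, M, Q, C, F, K, S, N]
Visit D; enqueue E, R → queue [H, L, M, Q, C, F, K, S, N, E, R]
Visit H → queue [L, M, Q, C, F, K, S, N, E, R]
Visit L; enqueue O → queue [M, Q, C, F, K, S, N, E, R, O]
Visit M; enqueue I, P → queue [Q, C, F, K, S, N, E, R, O, I, P]
Visit Q → queue [C, F, K, S, N, E, R, O, I, P]
Visit C → queue [F, K, S, N, E, R, O, I, P]
Visit F → queue [K, S, N, E, R, O, I, P]
Visit K → queue [S, N, E, R, O, I, P]
Visit S; enqueue J → queue [N, E, R, O, I, P, J]
Visit N → queue [E, R, O, I, P, J]
Visit E → queue [R, O, I, P, J]
Visit R → queue [O, I, P, J]
Visit O → queue [I, P, J]
Visit I → queue [P, J]
Visit P → queue [J]
Visit J → queue []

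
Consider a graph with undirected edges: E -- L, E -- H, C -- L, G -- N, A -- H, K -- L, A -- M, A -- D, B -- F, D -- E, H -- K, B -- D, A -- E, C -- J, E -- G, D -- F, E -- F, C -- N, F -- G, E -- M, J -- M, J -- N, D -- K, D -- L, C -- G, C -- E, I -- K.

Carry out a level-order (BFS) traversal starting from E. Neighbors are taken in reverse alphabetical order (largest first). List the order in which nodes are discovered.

Visit E; enqueue M, L, H, G, F, D, C, A → queue [M, L, H, G, F, D, C, A]
Visit M; enqueue J → queue [L, H, G, F, D, C, A, J]
Visit L; enqueue K → queue [H, G, F, D, C, A, J, K]
Visit H → queue [G, F, D, C, A, J, K]
Visit G; enqueue N → queue [F, D, C, A, J, K, N]
Visit F; enqueue B → queue [D, C, A, J, K, N, B]
Visit D → queue [C, A, J, K, N, B]
Visit C → queue [A, J, K, N, B]
Visit A → queue [J, K, N, B]
Visit J → queue [K, N, B]
Visit K; enqueue I → queue [N, B, I]
Visit N → queue [B, I]
Visit B → queue [I]
Visit I → queue []

E, M, L, H, G, F, D, C, A, J, K, N, B, I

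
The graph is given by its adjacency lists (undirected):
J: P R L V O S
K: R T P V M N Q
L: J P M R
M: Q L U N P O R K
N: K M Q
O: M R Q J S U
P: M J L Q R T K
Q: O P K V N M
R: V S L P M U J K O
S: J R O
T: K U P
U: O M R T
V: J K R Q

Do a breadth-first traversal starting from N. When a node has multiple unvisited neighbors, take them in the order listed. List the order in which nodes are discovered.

N, K, M, Q, R, T, P, V, L, U, O, S, J

Visit N; enqueue K, M, Q → queue [K, M, Q]
Visit K; enqueue R, T, P, V → queue [M, Q, R, T, P, V]
Visit M; enqueue L, U, O → queue [Q, R, T, P, V, L, U, O]
Visit Q → queue [R, T, P, V, L, U, O]
Visit R; enqueue S, J → queue [T, P, V, L, U, O, S, J]
Visit T → queue [P, V, L, U, O, S, J]
Visit P → queue [V, L, U, O, S, J]
Visit V → queue [L, U, O, S, J]
Visit L → queue [U, O, S, J]
Visit U → queue [O, S, J]
Visit O → queue [S, J]
Visit S → queue [J]
Visit J → queue []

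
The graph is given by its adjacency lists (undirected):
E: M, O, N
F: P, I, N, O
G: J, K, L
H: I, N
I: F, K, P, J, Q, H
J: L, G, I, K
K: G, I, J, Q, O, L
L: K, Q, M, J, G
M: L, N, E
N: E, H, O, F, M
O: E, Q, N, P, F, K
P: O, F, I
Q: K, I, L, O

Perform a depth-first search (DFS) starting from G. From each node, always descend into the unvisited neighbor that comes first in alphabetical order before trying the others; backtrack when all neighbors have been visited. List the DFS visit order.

Visit G
G → J
J → I
I → F
F → N
N → E
E → M
M → L
L → K
K → O
O → P
O → Q
N → H

G J I F N E M L K O P Q H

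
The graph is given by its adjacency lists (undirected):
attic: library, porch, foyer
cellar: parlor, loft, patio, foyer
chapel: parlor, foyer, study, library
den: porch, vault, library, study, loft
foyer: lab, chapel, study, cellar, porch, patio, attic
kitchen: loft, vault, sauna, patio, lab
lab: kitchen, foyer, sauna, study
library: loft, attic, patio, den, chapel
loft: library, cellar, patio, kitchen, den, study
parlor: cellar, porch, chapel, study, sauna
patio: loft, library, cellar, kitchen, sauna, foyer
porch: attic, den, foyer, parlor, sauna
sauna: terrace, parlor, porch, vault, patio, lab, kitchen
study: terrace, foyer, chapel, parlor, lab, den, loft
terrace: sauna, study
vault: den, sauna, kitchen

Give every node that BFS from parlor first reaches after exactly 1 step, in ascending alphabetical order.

Level 0: parlor
Level 1: cellar, chapel, porch, sauna, study
Level 2: attic, den, foyer, kitchen, lab, library, loft, patio, terrace, vault

cellar, chapel, porch, sauna, study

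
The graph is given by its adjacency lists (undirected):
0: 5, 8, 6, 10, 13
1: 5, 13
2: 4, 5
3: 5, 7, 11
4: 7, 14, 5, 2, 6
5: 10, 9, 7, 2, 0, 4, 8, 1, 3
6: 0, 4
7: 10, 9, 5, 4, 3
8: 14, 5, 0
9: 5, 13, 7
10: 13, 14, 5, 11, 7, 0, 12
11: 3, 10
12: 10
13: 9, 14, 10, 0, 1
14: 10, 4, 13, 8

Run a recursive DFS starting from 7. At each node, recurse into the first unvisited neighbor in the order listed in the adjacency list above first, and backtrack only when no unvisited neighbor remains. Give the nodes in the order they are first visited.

Visit 7
7 → 10
10 → 13
13 → 9
9 → 5
5 → 2
2 → 4
4 → 14
14 → 8
8 → 0
0 → 6
5 → 1
5 → 3
3 → 11
10 → 12

7 → 10 → 13 → 9 → 5 → 2 → 4 → 14 → 8 → 0 → 6 → 1 → 3 → 11 → 12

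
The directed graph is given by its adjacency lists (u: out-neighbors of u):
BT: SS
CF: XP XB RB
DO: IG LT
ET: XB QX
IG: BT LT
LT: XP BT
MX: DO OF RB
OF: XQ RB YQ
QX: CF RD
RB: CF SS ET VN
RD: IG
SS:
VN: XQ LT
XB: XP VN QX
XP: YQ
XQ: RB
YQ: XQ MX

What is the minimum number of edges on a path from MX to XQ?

2

Level 0: MX
Level 1: DO, OF, RB
Level 2: CF, ET, IG, LT, SS, VN, XQ, YQ
Level 3: BT, QX, XB, XP
Level 4: RD
XQ first appears at level 2.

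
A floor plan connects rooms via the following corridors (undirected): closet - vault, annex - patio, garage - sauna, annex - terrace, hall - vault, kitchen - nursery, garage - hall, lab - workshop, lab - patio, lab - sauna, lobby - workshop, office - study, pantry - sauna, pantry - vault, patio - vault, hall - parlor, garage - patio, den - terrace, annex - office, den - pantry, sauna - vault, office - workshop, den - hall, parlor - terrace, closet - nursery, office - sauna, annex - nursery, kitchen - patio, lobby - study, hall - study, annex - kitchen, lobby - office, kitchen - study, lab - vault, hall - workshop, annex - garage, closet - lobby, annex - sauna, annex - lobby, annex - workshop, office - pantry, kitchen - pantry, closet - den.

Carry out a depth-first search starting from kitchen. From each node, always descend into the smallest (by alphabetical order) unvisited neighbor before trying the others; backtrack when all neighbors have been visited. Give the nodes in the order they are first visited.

Visit kitchen
kitchen → annex
annex → garage
garage → hall
hall → den
den → closet
closet → lobby
lobby → office
office → pantry
pantry → sauna
sauna → lab
lab → patio
patio → vault
lab → workshop
office → study
closet → nursery
den → terrace
terrace → parlor

kitchen, annex, garage, hall, den, closet, lobby, office, pantry, sauna, lab, patio, vault, workshop, study, nursery, terrace, parlor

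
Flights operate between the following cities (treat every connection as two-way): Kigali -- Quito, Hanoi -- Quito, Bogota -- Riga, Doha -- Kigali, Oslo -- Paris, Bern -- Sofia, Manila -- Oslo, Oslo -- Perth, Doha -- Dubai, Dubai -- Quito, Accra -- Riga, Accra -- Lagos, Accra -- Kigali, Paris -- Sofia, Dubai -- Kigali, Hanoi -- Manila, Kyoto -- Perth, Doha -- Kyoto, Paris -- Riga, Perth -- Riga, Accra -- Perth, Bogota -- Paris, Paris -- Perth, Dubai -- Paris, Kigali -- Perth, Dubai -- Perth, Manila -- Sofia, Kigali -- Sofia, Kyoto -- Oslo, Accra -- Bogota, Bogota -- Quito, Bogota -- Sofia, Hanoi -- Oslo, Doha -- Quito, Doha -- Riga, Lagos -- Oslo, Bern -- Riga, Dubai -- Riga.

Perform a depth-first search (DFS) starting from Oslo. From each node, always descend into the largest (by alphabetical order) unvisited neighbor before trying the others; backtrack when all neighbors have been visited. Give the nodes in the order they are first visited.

Visit Oslo
Oslo → Perth
Perth → Riga
Riga → Paris
Paris → Sofia
Sofia → Manila
Manila → Hanoi
Hanoi → Quito
Quito → Kigali
Kigali → Dubai
Dubai → Doha
Doha → Kyoto
Kigali → Accra
Accra → Lagos
Accra → Bogota
Sofia → Bern

Oslo, Perth, Riga, Paris, Sofia, Manila, Hanoi, Quito, Kigali, Dubai, Doha, Kyoto, Accra, Lagos, Bogota, Bern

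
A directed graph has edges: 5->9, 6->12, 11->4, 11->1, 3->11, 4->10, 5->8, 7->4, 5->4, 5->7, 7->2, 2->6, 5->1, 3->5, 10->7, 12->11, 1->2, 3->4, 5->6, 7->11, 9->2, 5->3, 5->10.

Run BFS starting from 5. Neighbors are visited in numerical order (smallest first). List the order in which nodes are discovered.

Visit 5; enqueue 1, 3, 4, 6, 7, 8, 9, 10 → queue [1, 3, 4, 6, 7, 8, 9, 10]
Visit 1; enqueue 2 → queue [3, 4, 6, 7, 8, 9, 10, 2]
Visit 3; enqueue 11 → queue [4, 6, 7, 8, 9, 10, 2, 11]
Visit 4 → queue [6, 7, 8, 9, 10, 2, 11]
Visit 6; enqueue 12 → queue [7, 8, 9, 10, 2, 11, 12]
Visit 7 → queue [8, 9, 10, 2, 11, 12]
Visit 8 → queue [9, 10, 2, 11, 12]
Visit 9 → queue [10, 2, 11, 12]
Visit 10 → queue [2, 11, 12]
Visit 2 → queue [11, 12]
Visit 11 → queue [12]
Visit 12 → queue []

5 1 3 4 6 7 8 9 10 2 11 12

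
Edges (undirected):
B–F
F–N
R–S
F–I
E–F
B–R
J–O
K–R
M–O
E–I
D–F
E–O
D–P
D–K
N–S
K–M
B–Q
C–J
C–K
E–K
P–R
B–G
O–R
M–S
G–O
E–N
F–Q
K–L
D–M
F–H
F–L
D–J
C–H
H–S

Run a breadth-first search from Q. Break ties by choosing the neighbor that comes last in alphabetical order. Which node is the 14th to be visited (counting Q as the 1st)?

C

Visit Q; enqueue F, B → queue [F, B]
Visit F; enqueue N, L, I, H, E, D → queue [B, N, L, I, H, E, D]
Visit B; enqueue R, G → queue [N, L, I, H, E, D, R, G]
Visit N; enqueue S → queue [L, I, H, E, D, R, G, S]
Visit L; enqueue K → queue [I, H, E, D, R, G, S, K]
Visit I → queue [H, E, D, R, G, S, K]
Visit H; enqueue C → queue [E, D, R, G, S, K, C]
Visit E; enqueue O → queue [D, R, G, S, K, C, O]
Visit D; enqueue P, M, J → queue [R, G, S, K, C, O, P, M, J]
Visit R → queue [G, S, K, C, O, P, M, J]
Visit G → queue [S, K, C, O, P, M, J]
Visit S → queue [K, C, O, P, M, J]
Visit K → queue [C, O, P, M, J]
Visit C → queue [O, P, M, J]
Visit O → queue [P, M, J]
Visit P → queue [M, J]
Visit M → queue [J]
Visit J → queue []

Visit order: Q, F, B, N, L, I, H, E, D, R, G, S, K, C, O, P, M, J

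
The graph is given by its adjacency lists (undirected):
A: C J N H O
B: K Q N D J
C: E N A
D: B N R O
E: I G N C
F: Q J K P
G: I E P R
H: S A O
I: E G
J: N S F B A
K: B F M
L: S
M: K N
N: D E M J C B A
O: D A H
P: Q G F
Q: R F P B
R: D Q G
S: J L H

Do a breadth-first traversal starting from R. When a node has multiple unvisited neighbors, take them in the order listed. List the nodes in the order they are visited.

Visit R; enqueue D, Q, G → queue [D, Q, G]
Visit D; enqueue B, N, O → queue [Q, G, B, N, O]
Visit Q; enqueue F, P → queue [G, B, N, O, F, P]
Visit G; enqueue I, E → queue [B, N, O, F, P, I, E]
Visit B; enqueue K, J → queue [N, O, F, P, I, E, K, J]
Visit N; enqueue M, C, A → queue [O, F, P, I, E, K, J, M, C, A]
Visit O; enqueue H → queue [F, P, I, E, K, J, M, C, A, H]
Visit F → queue [P, I, E, K, J, M, C, A, H]
Visit P → queue [I, E, K, J, M, C, A, H]
Visit I → queue [E, K, J, M, C, A, H]
Visit E → queue [K, J, M, C, A, H]
Visit K → queue [J, M, C, A, H]
Visit J; enqueue S → queue [M, C, A, H, S]
Visit M → queue [C, A, H, S]
Visit C → queue [A, H, S]
Visit A → queue [H, S]
Visit H → queue [S]
Visit S; enqueue L → queue [L]
Visit L → queue []

R, D, Q, G, B, N, O, F, P, I, E, K, J, M, C, A, H, S, L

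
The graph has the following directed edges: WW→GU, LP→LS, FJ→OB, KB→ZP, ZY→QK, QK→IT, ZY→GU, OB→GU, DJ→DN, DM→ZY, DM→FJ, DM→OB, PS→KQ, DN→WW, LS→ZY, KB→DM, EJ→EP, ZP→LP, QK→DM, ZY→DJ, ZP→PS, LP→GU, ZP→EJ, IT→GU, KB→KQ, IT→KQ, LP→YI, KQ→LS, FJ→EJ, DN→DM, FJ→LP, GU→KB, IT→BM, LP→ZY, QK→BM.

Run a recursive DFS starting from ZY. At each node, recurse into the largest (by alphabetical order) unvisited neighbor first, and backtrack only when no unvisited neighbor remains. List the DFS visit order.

Visit ZY
ZY → QK
QK → IT
IT → KQ
KQ → LS
IT → GU
GU → KB
KB → ZP
ZP → PS
ZP → LP
LP → YI
ZP → EJ
EJ → EP
KB → DM
DM → OB
DM → FJ
IT → BM
ZY → DJ
DJ → DN
DN → WW

ZY, QK, IT, KQ, LS, GU, KB, ZP, PS, LP, YI, EJ, EP, DM, OB, FJ, BM, DJ, DN, WW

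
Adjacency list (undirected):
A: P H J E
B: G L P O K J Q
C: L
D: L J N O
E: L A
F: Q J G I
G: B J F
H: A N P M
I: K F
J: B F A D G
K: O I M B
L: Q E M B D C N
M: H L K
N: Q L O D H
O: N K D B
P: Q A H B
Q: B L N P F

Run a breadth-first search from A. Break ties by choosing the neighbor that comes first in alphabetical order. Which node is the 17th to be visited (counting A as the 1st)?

I

Visit A; enqueue E, H, J, P → queue [E, H, J, P]
Visit E; enqueue L → queue [H, J, P, L]
Visit H; enqueue M, N → queue [J, P, L, M, N]
Visit J; enqueue B, D, F, G → queue [P, L, M, N, B, D, F, G]
Visit P; enqueue Q → queue [L, M, N, B, D, F, G, Q]
Visit L; enqueue C → queue [M, N, B, D, F, G, Q, C]
Visit M; enqueue K → queue [N, B, D, F, G, Q, C, K]
Visit N; enqueue O → queue [B, D, F, G, Q, C, K, O]
Visit B → queue [D, F, G, Q, C, K, O]
Visit D → queue [F, G, Q, C, K, O]
Visit F; enqueue I → queue [G, Q, C, K, O, I]
Visit G → queue [Q, C, K, O, I]
Visit Q → queue [C, K, O, I]
Visit C → queue [K, O, I]
Visit K → queue [O, I]
Visit O → queue [I]
Visit I → queue []

Visit order: A, E, H, J, P, L, M, N, B, D, F, G, Q, C, K, O, I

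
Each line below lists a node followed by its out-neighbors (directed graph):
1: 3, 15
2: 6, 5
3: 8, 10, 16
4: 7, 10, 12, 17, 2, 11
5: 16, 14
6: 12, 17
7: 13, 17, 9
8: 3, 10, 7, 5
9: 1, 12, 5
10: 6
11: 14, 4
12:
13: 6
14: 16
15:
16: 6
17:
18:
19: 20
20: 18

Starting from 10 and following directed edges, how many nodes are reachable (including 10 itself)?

BFS from 10 visits: 10, 6, 12, 17
Reachable nodes: 4 of 20 total.

4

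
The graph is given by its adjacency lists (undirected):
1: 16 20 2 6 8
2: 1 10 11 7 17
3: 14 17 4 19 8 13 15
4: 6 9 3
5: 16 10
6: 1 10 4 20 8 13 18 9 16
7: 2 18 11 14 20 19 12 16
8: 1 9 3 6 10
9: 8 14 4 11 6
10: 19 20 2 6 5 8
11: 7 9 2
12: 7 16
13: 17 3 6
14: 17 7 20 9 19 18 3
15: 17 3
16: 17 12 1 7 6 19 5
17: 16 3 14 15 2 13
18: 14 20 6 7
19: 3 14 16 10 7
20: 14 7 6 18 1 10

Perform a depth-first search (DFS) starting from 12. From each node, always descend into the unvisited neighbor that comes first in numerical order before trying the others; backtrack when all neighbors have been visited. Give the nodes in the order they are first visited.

12, 7, 2, 1, 6, 4, 3, 8, 9, 11, 14, 17, 13, 15, 16, 5, 10, 19, 20, 18

Visit 12
12 → 7
7 → 2
2 → 1
1 → 6
6 → 4
4 → 3
3 → 8
8 → 9
9 → 11
9 → 14
14 → 17
17 → 13
17 → 15
17 → 16
16 → 5
5 → 10
10 → 19
10 → 20
20 → 18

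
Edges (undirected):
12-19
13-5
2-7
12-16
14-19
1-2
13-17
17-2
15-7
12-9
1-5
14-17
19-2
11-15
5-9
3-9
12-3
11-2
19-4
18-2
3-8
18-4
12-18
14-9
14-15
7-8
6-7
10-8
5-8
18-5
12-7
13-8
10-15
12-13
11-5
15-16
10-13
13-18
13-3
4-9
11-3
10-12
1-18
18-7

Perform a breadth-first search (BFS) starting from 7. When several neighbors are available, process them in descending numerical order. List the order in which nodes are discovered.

7 → 18 → 15 → 12 → 8 → 6 → 2 → 13 → 5 → 4 → 1 → 16 → 14 → 11 → 10 → 19 → 9 → 3 → 17

Visit 7; enqueue 18, 15, 12, 8, 6, 2 → queue [18, 15, 12, 8, 6, 2]
Visit 18; enqueue 13, 5, 4, 1 → queue [15, 12, 8, 6, 2, 13, 5, 4, 1]
Visit 15; enqueue 16, 14, 11, 10 → queue [12, 8, 6, 2, 13, 5, 4, 1, 16, 14, 11, 10]
Visit 12; enqueue 19, 9, 3 → queue [8, 6, 2, 13, 5, 4, 1, 16, 14, 11, 10, 19, 9, 3]
Visit 8 → queue [6, 2, 13, 5, 4, 1, 16, 14, 11, 10, 19, 9, 3]
Visit 6 → queue [2, 13, 5, 4, 1, 16, 14, 11, 10, 19, 9, 3]
Visit 2; enqueue 17 → queue [13, 5, 4, 1, 16, 14, 11, 10, 19, 9, 3, 17]
Visit 13 → queue [5, 4, 1, 16, 14, 11, 10, 19, 9, 3, 17]
Visit 5 → queue [4, 1, 16, 14, 11, 10, 19, 9, 3, 17]
Visit 4 → queue [1, 16, 14, 11, 10, 19, 9, 3, 17]
Visit 1 → queue [16, 14, 11, 10, 19, 9, 3, 17]
Visit 16 → queue [14, 11, 10, 19, 9, 3, 17]
Visit 14 → queue [11, 10, 19, 9, 3, 17]
Visit 11 → queue [10, 19, 9, 3, 17]
Visit 10 → queue [19, 9, 3, 17]
Visit 19 → queue [9, 3, 17]
Visit 9 → queue [3, 17]
Visit 3 → queue [17]
Visit 17 → queue []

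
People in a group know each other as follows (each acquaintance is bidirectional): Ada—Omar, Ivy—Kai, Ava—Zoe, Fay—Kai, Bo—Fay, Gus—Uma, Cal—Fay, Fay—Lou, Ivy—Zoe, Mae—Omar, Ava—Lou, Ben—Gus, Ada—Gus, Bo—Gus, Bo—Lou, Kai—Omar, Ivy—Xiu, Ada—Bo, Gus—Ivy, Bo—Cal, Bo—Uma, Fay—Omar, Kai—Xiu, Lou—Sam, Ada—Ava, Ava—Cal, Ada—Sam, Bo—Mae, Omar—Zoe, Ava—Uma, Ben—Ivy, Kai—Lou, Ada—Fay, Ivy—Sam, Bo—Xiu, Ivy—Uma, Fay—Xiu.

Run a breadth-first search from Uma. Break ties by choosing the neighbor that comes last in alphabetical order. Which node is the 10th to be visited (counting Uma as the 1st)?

Ben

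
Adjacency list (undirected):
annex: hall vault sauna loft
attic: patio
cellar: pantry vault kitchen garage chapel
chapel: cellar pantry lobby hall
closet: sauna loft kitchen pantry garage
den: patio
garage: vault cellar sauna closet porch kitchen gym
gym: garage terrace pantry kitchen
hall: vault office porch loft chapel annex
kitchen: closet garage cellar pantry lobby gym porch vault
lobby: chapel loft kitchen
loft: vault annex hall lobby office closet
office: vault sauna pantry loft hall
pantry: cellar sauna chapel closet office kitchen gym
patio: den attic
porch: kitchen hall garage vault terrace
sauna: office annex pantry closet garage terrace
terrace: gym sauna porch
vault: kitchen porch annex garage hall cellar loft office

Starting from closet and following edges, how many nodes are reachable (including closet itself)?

16

BFS from closet visits: closet, sauna, loft, kitchen, pantry, garage, office, annex, terrace, vault, hall, lobby, cellar, gym, porch, chapel
Reachable nodes: 16 of 19 total.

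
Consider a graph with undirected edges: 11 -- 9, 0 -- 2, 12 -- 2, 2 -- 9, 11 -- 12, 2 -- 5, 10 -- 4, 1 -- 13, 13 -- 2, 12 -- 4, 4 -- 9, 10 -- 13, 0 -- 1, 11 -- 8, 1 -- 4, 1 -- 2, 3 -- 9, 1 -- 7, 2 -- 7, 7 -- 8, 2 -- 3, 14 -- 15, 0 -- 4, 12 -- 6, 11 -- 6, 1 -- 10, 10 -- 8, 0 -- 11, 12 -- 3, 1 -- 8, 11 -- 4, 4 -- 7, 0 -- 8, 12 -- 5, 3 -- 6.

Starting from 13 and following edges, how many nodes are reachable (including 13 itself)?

BFS from 13 visits: 13, 10, 2, 1, 8, 4, 12, 9, 7, 5, 3, 0, 11, 6
Reachable nodes: 14 of 16 total.

14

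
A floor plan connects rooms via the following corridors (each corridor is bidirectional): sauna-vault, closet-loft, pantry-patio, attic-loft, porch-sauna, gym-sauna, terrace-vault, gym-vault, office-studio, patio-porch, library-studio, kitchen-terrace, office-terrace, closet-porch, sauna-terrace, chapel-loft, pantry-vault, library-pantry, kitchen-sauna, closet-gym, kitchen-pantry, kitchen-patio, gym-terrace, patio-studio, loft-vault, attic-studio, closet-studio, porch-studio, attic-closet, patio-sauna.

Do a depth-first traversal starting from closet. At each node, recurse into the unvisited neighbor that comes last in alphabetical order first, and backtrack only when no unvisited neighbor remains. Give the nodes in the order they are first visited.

closet -> studio -> porch -> sauna -> vault -> terrace -> office -> kitchen -> patio -> pantry -> library -> gym -> loft -> chapel -> attic

Visit closet
closet → studio
studio → porch
porch → sauna
sauna → vault
vault → terrace
terrace → office
terrace → kitchen
kitchen → patio
patio → pantry
pantry → library
terrace → gym
vault → loft
loft → chapel
loft → attic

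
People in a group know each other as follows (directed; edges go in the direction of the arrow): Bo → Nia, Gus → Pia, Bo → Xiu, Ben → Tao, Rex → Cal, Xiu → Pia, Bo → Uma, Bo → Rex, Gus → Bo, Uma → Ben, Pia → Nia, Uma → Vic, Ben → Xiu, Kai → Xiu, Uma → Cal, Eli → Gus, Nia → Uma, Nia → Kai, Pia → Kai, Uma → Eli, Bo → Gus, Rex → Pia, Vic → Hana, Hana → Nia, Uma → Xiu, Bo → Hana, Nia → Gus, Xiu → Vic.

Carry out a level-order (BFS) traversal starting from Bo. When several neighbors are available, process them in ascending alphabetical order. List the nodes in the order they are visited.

Bo, Gus, Hana, Nia, Rex, Uma, Xiu, Pia, Kai, Cal, Ben, Eli, Vic, Tao

Visit Bo; enqueue Gus, Hana, Nia, Rex, Uma, Xiu → queue [Gus, Hana, Nia, Rex, Uma, Xiu]
Visit Gus; enqueue Pia → queue [Hana, Nia, Rex, Uma, Xiu, Pia]
Visit Hana → queue [Nia, Rex, Uma, Xiu, Pia]
Visit Nia; enqueue Kai → queue [Rex, Uma, Xiu, Pia, Kai]
Visit Rex; enqueue Cal → queue [Uma, Xiu, Pia, Kai, Cal]
Visit Uma; enqueue Ben, Eli, Vic → queue [Xiu, Pia, Kai, Cal, Ben, Eli, Vic]
Visit Xiu → queue [Pia, Kai, Cal, Ben, Eli, Vic]
Visit Pia → queue [Kai, Cal, Ben, Eli, Vic]
Visit Kai → queue [Cal, Ben, Eli, Vic]
Visit Cal → queue [Ben, Eli, Vic]
Visit Ben; enqueue Tao → queue [Eli, Vic, Tao]
Visit Eli → queue [Vic, Tao]
Visit Vic → queue [Tao]
Visit Tao → queue []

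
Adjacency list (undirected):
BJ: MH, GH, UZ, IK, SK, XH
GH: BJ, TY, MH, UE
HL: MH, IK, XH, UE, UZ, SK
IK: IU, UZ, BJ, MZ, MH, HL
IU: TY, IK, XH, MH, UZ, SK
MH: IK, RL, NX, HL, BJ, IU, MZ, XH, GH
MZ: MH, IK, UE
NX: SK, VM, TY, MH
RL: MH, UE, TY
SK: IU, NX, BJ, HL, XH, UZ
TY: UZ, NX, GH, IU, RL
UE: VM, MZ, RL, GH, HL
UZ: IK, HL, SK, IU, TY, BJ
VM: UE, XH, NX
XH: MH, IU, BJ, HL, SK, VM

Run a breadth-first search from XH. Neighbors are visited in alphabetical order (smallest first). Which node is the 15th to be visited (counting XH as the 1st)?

Visit XH; enqueue BJ, HL, IU, MH, SK, VM → queue [BJ, HL, IU, MH, SK, VM]
Visit BJ; enqueue GH, IK, UZ → queue [HL, IU, MH, SK, VM, GH, IK, UZ]
Visit HL; enqueue UE → queue [IU, MH, SK, VM, GH, IK, UZ, UE]
Visit IU; enqueue TY → queue [MH, SK, VM, GH, IK, UZ, UE, TY]
Visit MH; enqueue MZ, NX, RL → queue [SK, VM, GH, IK, UZ, UE, TY, MZ, NX, RL]
Visit SK → queue [VM, GH, IK, UZ, UE, TY, MZ, NX, RL]
Visit VM → queue [GH, IK, UZ, UE, TY, MZ, NX, RL]
Visit GH → queue [IK, UZ, UE, TY, MZ, NX, RL]
Visit IK → queue [UZ, UE, TY, MZ, NX, RL]
Visit UZ → queue [UE, TY, MZ, NX, RL]
Visit UE → queue [TY, MZ, NX, RL]
Visit TY → queue [MZ, NX, RL]
Visit MZ → queue [NX, RL]
Visit NX → queue [RL]
Visit RL → queue []

Visit order: XH, BJ, HL, IU, MH, SK, VM, GH, IK, UZ, UE, TY, MZ, NX, RL

RL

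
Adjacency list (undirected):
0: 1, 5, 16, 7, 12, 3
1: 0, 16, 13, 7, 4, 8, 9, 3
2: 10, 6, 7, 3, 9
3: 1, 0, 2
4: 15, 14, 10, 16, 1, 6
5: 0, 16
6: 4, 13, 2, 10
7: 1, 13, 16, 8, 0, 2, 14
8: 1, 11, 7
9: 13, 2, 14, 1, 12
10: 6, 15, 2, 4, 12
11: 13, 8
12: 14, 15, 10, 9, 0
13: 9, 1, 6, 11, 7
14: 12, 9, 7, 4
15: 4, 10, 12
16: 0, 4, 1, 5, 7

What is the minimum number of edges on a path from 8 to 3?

2

Level 0: 8
Level 1: 1, 7, 11
Level 2: 0, 2, 3, 4, 9, 13, 14, 16
Level 3: 5, 6, 10, 12, 15
3 first appears at level 2.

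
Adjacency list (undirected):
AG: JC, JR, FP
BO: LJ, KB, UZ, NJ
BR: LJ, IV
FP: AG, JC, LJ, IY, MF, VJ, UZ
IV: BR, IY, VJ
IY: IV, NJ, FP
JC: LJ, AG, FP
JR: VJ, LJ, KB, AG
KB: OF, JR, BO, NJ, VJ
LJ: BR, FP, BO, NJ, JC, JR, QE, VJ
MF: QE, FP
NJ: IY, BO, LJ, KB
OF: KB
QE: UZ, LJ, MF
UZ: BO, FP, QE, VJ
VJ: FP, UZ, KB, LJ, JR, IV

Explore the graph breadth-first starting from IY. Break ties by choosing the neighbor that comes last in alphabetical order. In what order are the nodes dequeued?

Visit IY; enqueue NJ, IV, FP → queue [NJ, IV, FP]
Visit NJ; enqueue LJ, KB, BO → queue [IV, FP, LJ, KB, BO]
Visit IV; enqueue VJ, BR → queue [FP, LJ, KB, BO, VJ, BR]
Visit FP; enqueue UZ, MF, JC, AG → queue [LJ, KB, BO, VJ, BR, UZ, MF, JC, AG]
Visit LJ; enqueue QE, JR → queue [KB, BO, VJ, BR, UZ, MF, JC, AG, QE, JR]
Visit KB; enqueue OF → queue [BO, VJ, BR, UZ, MF, JC, AG, QE, JR, OF]
Visit BO → queue [VJ, BR, UZ, MF, JC, AG, QE, JR, OF]
Visit VJ → queue [BR, UZ, MF, JC, AG, QE, JR, OF]
Visit BR → queue [UZ, MF, JC, AG, QE, JR, OF]
Visit UZ → queue [MF, JC, AG, QE, JR, OF]
Visit MF → queue [JC, AG, QE, JR, OF]
Visit JC → queue [AG, QE, JR, OF]
Visit AG → queue [QE, JR, OF]
Visit QE → queue [JR, OF]
Visit JR → queue [OF]
Visit OF → queue []

IY -> NJ -> IV -> FP -> LJ -> KB -> BO -> VJ -> BR -> UZ -> MF -> JC -> AG -> QE -> JR -> OF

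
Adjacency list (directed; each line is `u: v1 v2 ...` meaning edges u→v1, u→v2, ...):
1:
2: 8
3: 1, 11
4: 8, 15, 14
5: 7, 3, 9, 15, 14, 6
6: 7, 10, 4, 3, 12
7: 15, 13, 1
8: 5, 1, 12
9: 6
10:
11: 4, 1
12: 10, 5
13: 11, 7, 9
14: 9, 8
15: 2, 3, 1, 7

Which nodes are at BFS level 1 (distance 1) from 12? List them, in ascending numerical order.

Level 0: 12
Level 1: 5, 10
Level 2: 3, 6, 7, 9, 14, 15
Level 3: 1, 2, 4, 8, 11, 13

5, 10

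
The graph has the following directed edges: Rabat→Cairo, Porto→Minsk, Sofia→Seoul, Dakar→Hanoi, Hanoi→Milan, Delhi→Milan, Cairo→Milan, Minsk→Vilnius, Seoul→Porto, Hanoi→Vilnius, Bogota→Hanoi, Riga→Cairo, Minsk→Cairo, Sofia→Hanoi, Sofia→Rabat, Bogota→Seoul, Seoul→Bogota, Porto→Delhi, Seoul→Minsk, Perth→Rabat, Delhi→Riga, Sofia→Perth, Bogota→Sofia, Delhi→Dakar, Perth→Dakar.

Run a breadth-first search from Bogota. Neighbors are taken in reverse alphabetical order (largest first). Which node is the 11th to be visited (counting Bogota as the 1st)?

Cairo

Visit Bogota; enqueue Sofia, Seoul, Hanoi → queue [Sofia, Seoul, Hanoi]
Visit Sofia; enqueue Rabat, Perth → queue [Seoul, Hanoi, Rabat, Perth]
Visit Seoul; enqueue Porto, Minsk → queue [Hanoi, Rabat, Perth, Porto, Minsk]
Visit Hanoi; enqueue Vilnius, Milan → queue [Rabat, Perth, Porto, Minsk, Vilnius, Milan]
Visit Rabat; enqueue Cairo → queue [Perth, Porto, Minsk, Vilnius, Milan, Cairo]
Visit Perth; enqueue Dakar → queue [Porto, Minsk, Vilnius, Milan, Cairo, Dakar]
Visit Porto; enqueue Delhi → queue [Minsk, Vilnius, Milan, Cairo, Dakar, Delhi]
Visit Minsk → queue [Vilnius, Milan, Cairo, Dakar, Delhi]
Visit Vilnius → queue [Milan, Cairo, Dakar, Delhi]
Visit Milan → queue [Cairo, Dakar, Delhi]
Visit Cairo → queue [Dakar, Delhi]
Visit Dakar → queue [Delhi]
Visit Delhi; enqueue Riga → queue [Riga]
Visit Riga → queue []

Visit order: Bogota, Sofia, Seoul, Hanoi, Rabat, Perth, Porto, Minsk, Vilnius, Milan, Cairo, Dakar, Delhi, Riga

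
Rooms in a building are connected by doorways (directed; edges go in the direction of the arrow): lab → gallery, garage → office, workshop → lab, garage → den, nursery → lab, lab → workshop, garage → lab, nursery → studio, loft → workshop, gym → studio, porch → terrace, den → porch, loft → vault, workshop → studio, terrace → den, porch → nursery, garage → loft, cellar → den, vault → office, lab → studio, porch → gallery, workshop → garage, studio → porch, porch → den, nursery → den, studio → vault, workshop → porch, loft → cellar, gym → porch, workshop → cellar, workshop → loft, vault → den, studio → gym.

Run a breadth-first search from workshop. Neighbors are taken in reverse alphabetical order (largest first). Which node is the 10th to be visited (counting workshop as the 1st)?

terrace

Visit workshop; enqueue studio, porch, loft, lab, garage, cellar → queue [studio, porch, loft, lab, garage, cellar]
Visit studio; enqueue vault, gym → queue [porch, loft, lab, garage, cellar, vault, gym]
Visit porch; enqueue terrace, nursery, gallery, den → queue [loft, lab, garage, cellar, vault, gym, terrace, nursery, gallery, den]
Visit loft → queue [lab, garage, cellar, vault, gym, terrace, nursery, gallery, den]
Visit lab → queue [garage, cellar, vault, gym, terrace, nursery, gallery, den]
Visit garage; enqueue office → queue [cellar, vault, gym, terrace, nursery, gallery, den, office]
Visit cellar → queue [vault, gym, terrace, nursery, gallery, den, office]
Visit vault → queue [gym, terrace, nursery, gallery, den, office]
Visit gym → queue [terrace, nursery, gallery, den, office]
Visit terrace → queue [nursery, gallery, den, office]
Visit nursery → queue [gallery, den, office]
Visit gallery → queue [den, office]
Visit den → queue [office]
Visit office → queue []

Visit order: workshop, studio, porch, loft, lab, garage, cellar, vault, gym, terrace, nursery, gallery, den, office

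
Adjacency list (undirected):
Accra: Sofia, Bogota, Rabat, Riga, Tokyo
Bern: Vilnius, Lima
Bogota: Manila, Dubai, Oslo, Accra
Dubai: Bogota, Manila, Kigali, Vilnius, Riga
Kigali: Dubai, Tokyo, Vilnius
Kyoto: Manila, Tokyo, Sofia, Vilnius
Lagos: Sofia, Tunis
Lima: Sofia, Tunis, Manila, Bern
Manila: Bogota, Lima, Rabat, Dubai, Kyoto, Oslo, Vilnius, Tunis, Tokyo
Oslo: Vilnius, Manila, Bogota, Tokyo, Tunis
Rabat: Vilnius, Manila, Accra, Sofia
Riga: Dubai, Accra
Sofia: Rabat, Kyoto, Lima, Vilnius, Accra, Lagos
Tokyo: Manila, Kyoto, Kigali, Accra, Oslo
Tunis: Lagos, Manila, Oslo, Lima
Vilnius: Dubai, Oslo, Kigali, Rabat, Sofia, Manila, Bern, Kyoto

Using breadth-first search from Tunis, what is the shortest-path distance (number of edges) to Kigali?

Level 0: Tunis
Level 1: Lagos, Lima, Manila, Oslo
Level 2: Bern, Bogota, Dubai, Kyoto, Rabat, Sofia, Tokyo, Vilnius
Level 3: Accra, Kigali, Riga
Kigali first appears at level 3.

3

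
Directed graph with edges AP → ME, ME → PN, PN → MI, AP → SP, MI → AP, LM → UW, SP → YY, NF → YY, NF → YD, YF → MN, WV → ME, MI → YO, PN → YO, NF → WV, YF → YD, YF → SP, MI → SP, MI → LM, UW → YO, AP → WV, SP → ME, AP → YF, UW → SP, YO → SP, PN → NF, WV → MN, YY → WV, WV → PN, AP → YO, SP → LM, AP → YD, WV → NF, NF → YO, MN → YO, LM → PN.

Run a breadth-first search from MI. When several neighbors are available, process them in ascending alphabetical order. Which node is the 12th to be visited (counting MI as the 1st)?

Visit MI; enqueue AP, LM, SP, YO → queue [AP, LM, SP, YO]
Visit AP; enqueue ME, WV, YD, YF → queue [LM, SP, YO, ME, WV, YD, YF]
Visit LM; enqueue PN, UW → queue [SP, YO, ME, WV, YD, YF, PN, UW]
Visit SP; enqueue YY → queue [YO, ME, WV, YD, YF, PN, UW, YY]
Visit YO → queue [ME, WV, YD, YF, PN, UW, YY]
Visit ME → queue [WV, YD, YF, PN, UW, YY]
Visit WV; enqueue MN, NF → queue [YD, YF, PN, UW, YY, MN, NF]
Visit YD → queue [YF, PN, UW, YY, MN, NF]
Visit YF → queue [PN, UW, YY, MN, NF]
Visit PN → queue [UW, YY, MN, NF]
Visit UW → queue [YY, MN, NF]
Visit YY → queue [MN, NF]
Visit MN → queue [NF]
Visit NF → queue []

Visit order: MI, AP, LM, SP, YO, ME, WV, YD, YF, PN, UW, YY, MN, NF

YY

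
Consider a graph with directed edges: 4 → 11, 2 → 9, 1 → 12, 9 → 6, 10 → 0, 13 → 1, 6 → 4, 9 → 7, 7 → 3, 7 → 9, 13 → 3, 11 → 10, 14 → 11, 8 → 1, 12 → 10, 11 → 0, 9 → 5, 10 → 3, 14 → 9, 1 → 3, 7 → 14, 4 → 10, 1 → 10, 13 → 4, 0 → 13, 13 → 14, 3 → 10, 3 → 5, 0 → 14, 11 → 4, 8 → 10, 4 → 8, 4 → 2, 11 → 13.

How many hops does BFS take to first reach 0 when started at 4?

2

Level 0: 4
Level 1: 2, 8, 10, 11
Level 2: 0, 1, 3, 9, 13
Level 3: 5, 6, 7, 12, 14
0 first appears at level 2.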